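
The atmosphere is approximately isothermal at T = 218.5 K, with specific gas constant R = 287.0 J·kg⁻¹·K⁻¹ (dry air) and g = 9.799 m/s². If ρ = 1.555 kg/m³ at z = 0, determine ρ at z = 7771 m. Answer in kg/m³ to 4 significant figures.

ρ ≈ 0.4617 kg/m³

Scale height: H = RT/g = 287.0 × 218.5 / 9.799 = 6399.6 m.
In an isothermal atmosphere, density decays like pressure: ρ = ρ₀ exp(−z/H).
z/H = 7771.0/6399.6 = 1.2143; exp(−1.2143) = 0.29692.
ρ = 1.555 × 0.29692 = 0.46171 kg/m³.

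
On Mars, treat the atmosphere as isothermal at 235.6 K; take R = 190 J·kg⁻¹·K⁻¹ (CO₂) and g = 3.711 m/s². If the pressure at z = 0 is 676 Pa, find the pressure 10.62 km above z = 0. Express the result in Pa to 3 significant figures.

P ≈ 280 Pa

Scale height: H = RT/g = 190 × 235.6 / 3.711 = 12063 m.
Barometric formula: P = P₀ exp(−z/H).
z/H = 10620/12063 = 0.88038; exp(−0.88038) = 0.41463.
P = 676 × 0.41463 = 280.29 Pa.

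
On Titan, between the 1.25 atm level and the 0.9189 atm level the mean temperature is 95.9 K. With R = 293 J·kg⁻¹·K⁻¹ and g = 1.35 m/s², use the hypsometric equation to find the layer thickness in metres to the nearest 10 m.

Δz ≈ 6400 m

Hypsometric equation: Δz = (R T̄/g) ln(P₁/P₂).
R T̄/g = 293 × 95.9 / 1.35 = 20814 m.
ln(1.25/0.9189) = ln(1.3603) = 0.30771.
Δz = 20814 × 0.30771 = 6404.7 m.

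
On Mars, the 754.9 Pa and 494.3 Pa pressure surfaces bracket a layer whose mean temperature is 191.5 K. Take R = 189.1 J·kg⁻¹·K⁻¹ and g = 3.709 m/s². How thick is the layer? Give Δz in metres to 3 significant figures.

Δz ≈ 4130 m

Hypsometric equation: Δz = (R T̄/g) ln(P₁/P₂).
R T̄/g = 189.1 × 191.5 / 3.709 = 9763.5 m.
ln(754.9/494.3) = ln(1.5272) = 0.42344.
Δz = 9763.5 × 0.42344 = 4134.3 m.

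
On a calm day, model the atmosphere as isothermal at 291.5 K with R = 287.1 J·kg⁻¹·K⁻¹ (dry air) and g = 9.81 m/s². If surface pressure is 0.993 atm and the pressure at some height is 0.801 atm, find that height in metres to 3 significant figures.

z ≈ 1830 m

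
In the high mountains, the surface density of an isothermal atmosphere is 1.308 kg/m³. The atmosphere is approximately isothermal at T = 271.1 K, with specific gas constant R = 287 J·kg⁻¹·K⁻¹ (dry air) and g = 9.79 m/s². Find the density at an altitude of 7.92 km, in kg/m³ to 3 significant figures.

ρ ≈ 0.483 kg/m³

Scale height: H = RT/g = 287 × 271.1 / 9.79 = 7947.5 m.
In an isothermal atmosphere, density decays like pressure: ρ = ρ₀ exp(−z/H).
z/H = 7920.0/7947.5 = 0.99654; exp(−0.99654) = 0.36915.
ρ = 1.308 × 0.36915 = 0.48285 kg/m³.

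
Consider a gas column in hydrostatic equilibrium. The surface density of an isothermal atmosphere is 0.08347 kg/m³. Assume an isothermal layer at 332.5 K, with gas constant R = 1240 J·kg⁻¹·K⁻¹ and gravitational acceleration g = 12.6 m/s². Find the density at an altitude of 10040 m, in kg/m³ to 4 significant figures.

Scale height: H = RT/g = 1240 × 332.5 / 12.6 = 32722 m.
In an isothermal atmosphere, density decays like pressure: ρ = ρ₀ exp(−z/H).
z/H = 10040/32722 = 0.30683; exp(−0.30683) = 0.73578.
ρ = 0.08347 × 0.73578 = 0.061416 kg/m³.

ρ ≈ 0.06142 kg/m³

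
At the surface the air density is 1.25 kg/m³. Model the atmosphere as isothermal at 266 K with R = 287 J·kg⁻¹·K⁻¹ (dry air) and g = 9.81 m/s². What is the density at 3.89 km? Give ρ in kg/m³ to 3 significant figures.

ρ ≈ 0.758 kg/m³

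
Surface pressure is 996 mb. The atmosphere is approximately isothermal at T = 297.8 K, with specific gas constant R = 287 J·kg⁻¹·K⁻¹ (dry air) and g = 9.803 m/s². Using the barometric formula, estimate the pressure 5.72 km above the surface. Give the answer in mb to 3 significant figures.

P ≈ 517 mb

Scale height: H = RT/g = 287 × 297.8 / 9.803 = 8718.6 m.
Barometric formula: P = P₀ exp(−z/H).
z/H = 5720.0/8718.6 = 0.65607; exp(−0.65607) = 0.51889.
P = 996 × 0.51889 = 516.81 mb.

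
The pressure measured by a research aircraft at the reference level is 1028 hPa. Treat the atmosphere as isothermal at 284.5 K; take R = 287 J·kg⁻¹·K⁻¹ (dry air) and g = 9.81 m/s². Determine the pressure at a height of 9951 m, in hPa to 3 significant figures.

Scale height: H = RT/g = 287 × 284.5 / 9.81 = 8323.3 m.
Barometric formula: P = P₀ exp(−z/H).
z/H = 9951.0/8323.3 = 1.1956; exp(−1.1956) = 0.30252.
P = 1028 × 0.30252 = 310.99 hPa.

P ≈ 311 hPa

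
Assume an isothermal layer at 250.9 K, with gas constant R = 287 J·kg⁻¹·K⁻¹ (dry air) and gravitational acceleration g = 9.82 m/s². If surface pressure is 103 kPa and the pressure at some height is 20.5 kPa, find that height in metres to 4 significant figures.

z ≈ 11840 m

Scale height: H = RT/g = 287 × 250.9 / 9.82 = 7332.8 m.
Invert the barometric formula: z = H ln(P₀/P).
P₀/P = 103/20.5 = 5.0244; ln(5.0244) = 1.6143.
z = 7332.8 × 1.6143 = 11837 m.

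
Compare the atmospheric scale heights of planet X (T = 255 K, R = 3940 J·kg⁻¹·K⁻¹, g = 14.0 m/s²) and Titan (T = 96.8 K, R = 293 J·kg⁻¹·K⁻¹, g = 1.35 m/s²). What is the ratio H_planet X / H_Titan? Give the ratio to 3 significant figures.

H_planet X/H_Titan ≈ 3.42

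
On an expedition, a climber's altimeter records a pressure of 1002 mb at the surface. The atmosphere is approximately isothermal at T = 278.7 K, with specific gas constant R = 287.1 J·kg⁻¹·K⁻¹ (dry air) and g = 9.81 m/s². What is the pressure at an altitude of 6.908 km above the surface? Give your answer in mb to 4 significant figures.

P ≈ 429.6 mb

Scale height: H = RT/g = 287.1 × 278.7 / 9.81 = 8156.4 m.
Barometric formula: P = P₀ exp(−z/H).
z/H = 6908.0/8156.4 = 0.84694; exp(−0.84694) = 0.42872.
P = 1002 × 0.42872 = 429.58 mb.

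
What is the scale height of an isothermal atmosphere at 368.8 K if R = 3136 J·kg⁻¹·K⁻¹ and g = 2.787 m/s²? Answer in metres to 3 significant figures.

The scale height of an isothermal atmosphere is H = RT/g.
H = 3136 × 368.8 / 2.787 = 1156600/2.787 = 415000 m.

H ≈ 415000 m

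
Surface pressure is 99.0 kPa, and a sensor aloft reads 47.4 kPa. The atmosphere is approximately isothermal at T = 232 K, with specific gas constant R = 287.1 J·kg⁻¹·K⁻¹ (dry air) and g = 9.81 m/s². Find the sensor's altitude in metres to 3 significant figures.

Scale height: H = RT/g = 287.1 × 232 / 9.81 = 6789.7 m.
Invert the barometric formula: z = H ln(P₀/P).
P₀/P = 99.0/47.4 = 2.0886; ln(2.0886) = 0.73649.
z = 6789.7 × 0.73649 = 5000.5 m.

z ≈ 5000 m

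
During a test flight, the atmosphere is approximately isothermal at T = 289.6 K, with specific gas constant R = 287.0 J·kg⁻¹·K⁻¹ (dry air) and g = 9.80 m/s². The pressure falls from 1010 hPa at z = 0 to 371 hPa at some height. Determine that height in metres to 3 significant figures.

Scale height: H = RT/g = 287.0 × 289.6 / 9.80 = 8481.1 m.
Invert the barometric formula: z = H ln(P₀/P).
P₀/P = 1010/371 = 2.7224; ln(2.7224) = 1.0015.
z = 8481.1 × 1.0015 = 8493.8 m.

z ≈ 8490 m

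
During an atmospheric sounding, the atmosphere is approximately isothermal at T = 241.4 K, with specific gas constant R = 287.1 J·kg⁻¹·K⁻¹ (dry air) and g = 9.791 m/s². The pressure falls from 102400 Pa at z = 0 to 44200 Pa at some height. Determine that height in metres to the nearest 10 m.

z ≈ 5950 m

Scale height: H = RT/g = 287.1 × 241.4 / 9.791 = 7078.5 m.
Invert the barometric formula: z = H ln(P₀/P).
P₀/P = 102400/44200 = 2.3167; ln(2.3167) = 0.84014.
z = 7078.5 × 0.84014 = 5946.9 m.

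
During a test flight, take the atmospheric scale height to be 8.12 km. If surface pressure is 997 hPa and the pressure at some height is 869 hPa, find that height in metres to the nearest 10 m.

Invert the barometric formula: z = H ln(P₀/P).
P₀/P = 997/869 = 1.1473; ln(1.1473) = 0.13741.
z = 8120.0 × 0.13741 = 1115.8 m.

z ≈ 1120 m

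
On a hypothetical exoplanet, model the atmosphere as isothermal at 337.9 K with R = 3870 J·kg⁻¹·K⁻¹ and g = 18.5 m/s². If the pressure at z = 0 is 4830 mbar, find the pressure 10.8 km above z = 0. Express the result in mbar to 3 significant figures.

Scale height: H = RT/g = 3870 × 337.9 / 18.5 = 70685 m.
Barometric formula: P = P₀ exp(−z/H).
z/H = 10800/70685 = 0.15279; exp(−0.15279) = 0.85831.
P = 4830 × 0.85831 = 4145.6 mbar.

P ≈ 4150 mbar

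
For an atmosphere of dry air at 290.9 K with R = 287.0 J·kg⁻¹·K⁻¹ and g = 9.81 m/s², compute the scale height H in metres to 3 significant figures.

The scale height of an isothermal atmosphere is H = RT/g.
H = 287.0 × 290.9 / 9.81 = 83488/9.81 = 8510.5 m.

H ≈ 8510 m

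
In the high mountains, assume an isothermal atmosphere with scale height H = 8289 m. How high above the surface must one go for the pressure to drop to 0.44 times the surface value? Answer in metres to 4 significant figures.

Set P/P₀ = exp(−z/H) = 0.44, so z = −H ln(0.44).
−ln(0.44) = 0.82098; z = 8289.0 × 0.82098 = 6805.1 m.

z ≈ 6805 m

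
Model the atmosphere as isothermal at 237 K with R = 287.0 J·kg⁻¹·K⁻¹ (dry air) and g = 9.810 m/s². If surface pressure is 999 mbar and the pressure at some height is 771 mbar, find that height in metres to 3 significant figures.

Scale height: H = RT/g = 287.0 × 237 / 9.810 = 6933.6 m.
Invert the barometric formula: z = H ln(P₀/P).
P₀/P = 999/771 = 1.2957; ln(1.2957) = 0.25905.
z = 6933.6 × 0.25905 = 1796.1 m.

z ≈ 1800 m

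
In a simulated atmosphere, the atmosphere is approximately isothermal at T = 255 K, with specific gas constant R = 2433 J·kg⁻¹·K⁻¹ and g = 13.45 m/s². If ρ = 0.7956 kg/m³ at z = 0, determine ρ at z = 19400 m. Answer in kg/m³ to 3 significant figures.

ρ ≈ 0.522 kg/m³

Scale height: H = RT/g = 2433 × 255 / 13.45 = 46128 m.
In an isothermal atmosphere, density decays like pressure: ρ = ρ₀ exp(−z/H).
z/H = 19400/46128 = 0.42057; exp(−0.42057) = 0.65667.
ρ = 0.7956 × 0.65667 = 0.52245 kg/m³.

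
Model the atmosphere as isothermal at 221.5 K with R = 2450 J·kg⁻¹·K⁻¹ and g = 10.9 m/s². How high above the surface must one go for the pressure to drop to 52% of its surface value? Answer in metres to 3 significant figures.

Scale height: H = RT/g = 2450 × 221.5 / 10.9 = 49787 m.
Set P/P₀ = exp(−z/H) = 0.52, so z = −H ln(0.52).
−ln(0.52) = 0.65393; z = 49787 × 0.65393 = 32557 m.

z ≈ 32600 m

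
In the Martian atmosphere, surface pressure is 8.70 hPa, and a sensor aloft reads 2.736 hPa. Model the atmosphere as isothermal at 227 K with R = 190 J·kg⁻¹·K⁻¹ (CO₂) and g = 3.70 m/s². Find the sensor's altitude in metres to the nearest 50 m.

z ≈ 13500 m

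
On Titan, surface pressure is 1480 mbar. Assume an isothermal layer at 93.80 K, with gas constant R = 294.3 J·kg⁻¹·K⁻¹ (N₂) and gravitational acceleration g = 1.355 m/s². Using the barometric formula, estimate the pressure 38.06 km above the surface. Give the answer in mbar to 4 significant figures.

P ≈ 228.5 mbar

Scale height: H = RT/g = 294.3 × 93.80 / 1.355 = 20373 m.
Barometric formula: P = P₀ exp(−z/H).
z/H = 38060/20373 = 1.8682; exp(−1.8682) = 0.15440.
P = 1480 × 0.15440 = 228.51 mbar.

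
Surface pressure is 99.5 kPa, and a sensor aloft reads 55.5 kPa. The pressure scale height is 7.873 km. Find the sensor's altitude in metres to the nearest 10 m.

z ≈ 4600 m

Invert the barometric formula: z = H ln(P₀/P).
P₀/P = 99.5/55.5 = 1.7928; ln(1.7928) = 0.58378.
z = 7873.0 × 0.58378 = 4596.1 m.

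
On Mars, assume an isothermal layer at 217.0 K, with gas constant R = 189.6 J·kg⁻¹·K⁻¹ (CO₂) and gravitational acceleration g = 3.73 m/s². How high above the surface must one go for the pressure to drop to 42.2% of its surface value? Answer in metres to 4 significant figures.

Scale height: H = RT/g = 189.6 × 217.0 / 3.73 = 11030 m.
Set P/P₀ = exp(−z/H) = 0.422, so z = −H ln(0.422).
−ln(0.422) = 0.86275; z = 11030 × 0.86275 = 9516.1 m.

z ≈ 9516 m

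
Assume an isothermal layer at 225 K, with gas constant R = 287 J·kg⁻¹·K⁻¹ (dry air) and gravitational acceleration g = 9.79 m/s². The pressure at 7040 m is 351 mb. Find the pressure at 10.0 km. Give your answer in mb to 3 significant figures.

P ≈ 224 mb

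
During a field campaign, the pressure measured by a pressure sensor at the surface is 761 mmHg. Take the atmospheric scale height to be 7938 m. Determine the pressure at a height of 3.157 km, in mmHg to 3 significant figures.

Barometric formula: P = P₀ exp(−z/H).
z/H = 3157.0/7938.0 = 0.39771; exp(−0.39771) = 0.67186.
P = 761 × 0.67186 = 511.29 mmHg.

P ≈ 511 mmHg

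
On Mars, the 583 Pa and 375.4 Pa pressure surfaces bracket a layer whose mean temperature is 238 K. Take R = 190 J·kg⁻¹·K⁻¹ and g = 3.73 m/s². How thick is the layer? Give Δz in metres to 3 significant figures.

Δz ≈ 5340 m

Hypsometric equation: Δz = (R T̄/g) ln(P₁/P₂).
R T̄/g = 190 × 238 / 3.73 = 12123 m.
ln(583/375.4) = ln(1.5530) = 0.44019.
Δz = 12123 × 0.44019 = 5336.4 m.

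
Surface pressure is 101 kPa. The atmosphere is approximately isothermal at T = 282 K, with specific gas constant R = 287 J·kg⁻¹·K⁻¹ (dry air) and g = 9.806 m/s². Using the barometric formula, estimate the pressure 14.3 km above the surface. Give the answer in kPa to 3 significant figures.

P ≈ 17.9 kPa

Scale height: H = RT/g = 287 × 282 / 9.806 = 8253.5 m.
Barometric formula: P = P₀ exp(−z/H).
z/H = 14300/8253.5 = 1.7326; exp(−1.7326) = 0.17682.
P = 101 × 0.17682 = 17.859 kPa.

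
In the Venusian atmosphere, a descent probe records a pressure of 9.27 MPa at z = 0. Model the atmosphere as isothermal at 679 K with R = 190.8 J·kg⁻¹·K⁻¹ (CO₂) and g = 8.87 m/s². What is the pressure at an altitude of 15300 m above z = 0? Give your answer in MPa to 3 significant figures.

Scale height: H = RT/g = 190.8 × 679 / 8.87 = 14606 m.
Barometric formula: P = P₀ exp(−z/H).
z/H = 15300/14606 = 1.0475; exp(−1.0475) = 0.35081.
P = 9.27 × 0.35081 = 3.2520 MPa.

P ≈ 3.25 MPa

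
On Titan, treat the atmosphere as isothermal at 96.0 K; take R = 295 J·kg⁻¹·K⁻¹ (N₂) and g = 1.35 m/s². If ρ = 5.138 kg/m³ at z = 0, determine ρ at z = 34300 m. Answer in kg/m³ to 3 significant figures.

ρ ≈ 1.00 kg/m³

Scale height: H = RT/g = 295 × 96.0 / 1.35 = 20978 m.
In an isothermal atmosphere, density decays like pressure: ρ = ρ₀ exp(−z/H).
z/H = 34300/20978 = 1.6350; exp(−1.6350) = 0.19495.
ρ = 5.138 × 0.19495 = 1.0017 kg/m³.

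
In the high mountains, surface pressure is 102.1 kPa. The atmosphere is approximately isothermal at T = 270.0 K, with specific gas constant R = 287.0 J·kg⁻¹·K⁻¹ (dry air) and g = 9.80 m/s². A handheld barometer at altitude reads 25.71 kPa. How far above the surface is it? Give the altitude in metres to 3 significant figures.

Scale height: H = RT/g = 287.0 × 270.0 / 9.80 = 7907.1 m.
Invert the barometric formula: z = H ln(P₀/P).
P₀/P = 102.1/25.71 = 3.9712; ln(3.9712) = 1.3791.
z = 7907.1 × 1.3791 = 10905 m.

z ≈ 10900 m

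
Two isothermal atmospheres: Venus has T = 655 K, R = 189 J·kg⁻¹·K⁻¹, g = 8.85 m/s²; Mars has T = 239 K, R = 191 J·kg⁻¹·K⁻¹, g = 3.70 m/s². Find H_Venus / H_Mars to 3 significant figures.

H = RT/g for each body.
H_Venus = 189 × 655 / 8.85 = 13988 m.
H_Mars = 191 × 239 / 3.70 = 12338 m.
H_Venus/H_Mars = 13988/12338 = 1.1337.

H_Venus/H_Mars ≈ 1.13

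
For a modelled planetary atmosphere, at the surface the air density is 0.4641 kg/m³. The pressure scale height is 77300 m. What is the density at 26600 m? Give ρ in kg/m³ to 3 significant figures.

ρ ≈ 0.329 kg/m³

In an isothermal atmosphere, density decays like pressure: ρ = ρ₀ exp(−z/H).
z/H = 26600/77300 = 0.34411; exp(−0.34411) = 0.70885.
ρ = 0.4641 × 0.70885 = 0.32898 kg/m³.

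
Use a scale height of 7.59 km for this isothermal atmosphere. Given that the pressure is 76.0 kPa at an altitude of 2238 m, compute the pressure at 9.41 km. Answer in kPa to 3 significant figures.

P ≈ 29.5 kPa

Between two levels, P₂ = P₁ exp(−Δz/H) with Δz = z₂ − z₁.
Δz = 9410.0 − 2238.0 = 7172.0 m; Δz/H = 7172.0/7590.0 = 0.94493.
P₂ = 76.0 × exp(−0.94493) = 76.0 × 0.38871 = 29.542 kPa.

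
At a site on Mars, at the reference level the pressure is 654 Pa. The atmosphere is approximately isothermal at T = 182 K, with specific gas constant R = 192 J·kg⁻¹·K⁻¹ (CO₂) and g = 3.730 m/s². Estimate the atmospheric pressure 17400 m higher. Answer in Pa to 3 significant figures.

P ≈ 102 Pa

Scale height: H = RT/g = 192 × 182 / 3.730 = 9368.4 m.
Barometric formula: P = P₀ exp(−z/H).
z/H = 17400/9368.4 = 1.8573; exp(−1.8573) = 0.15609.
P = 654 × 0.15609 = 102.08 Pa.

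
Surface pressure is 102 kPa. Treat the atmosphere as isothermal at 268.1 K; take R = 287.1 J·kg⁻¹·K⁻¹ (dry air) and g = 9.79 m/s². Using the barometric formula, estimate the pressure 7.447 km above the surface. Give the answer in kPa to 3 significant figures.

P ≈ 39.6 kPa

Scale height: H = RT/g = 287.1 × 268.1 / 9.79 = 7862.3 m.
Barometric formula: P = P₀ exp(−z/H).
z/H = 7447.0/7862.3 = 0.94718; exp(−0.94718) = 0.38783.
P = 102 × 0.38783 = 39.559 kPa.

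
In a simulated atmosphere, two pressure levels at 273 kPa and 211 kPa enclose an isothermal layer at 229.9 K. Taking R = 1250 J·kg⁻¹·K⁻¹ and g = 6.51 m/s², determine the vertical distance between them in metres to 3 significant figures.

Hypsometric equation: Δz = (R T̄/g) ln(P₁/P₂).
R T̄/g = 1250 × 229.9 / 6.51 = 44144 m.
ln(273/211) = ln(1.2938) = 0.25758.
Δz = 44144 × 0.25758 = 11371 m.

Δz ≈ 11400 m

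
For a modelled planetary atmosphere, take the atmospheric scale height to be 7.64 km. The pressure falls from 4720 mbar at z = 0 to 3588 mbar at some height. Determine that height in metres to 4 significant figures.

Invert the barometric formula: z = H ln(P₀/P).
P₀/P = 4720/3588 = 1.3155; ln(1.3155) = 0.27422.
z = 7640.0 × 0.27422 = 2095.0 m.

z ≈ 2095 m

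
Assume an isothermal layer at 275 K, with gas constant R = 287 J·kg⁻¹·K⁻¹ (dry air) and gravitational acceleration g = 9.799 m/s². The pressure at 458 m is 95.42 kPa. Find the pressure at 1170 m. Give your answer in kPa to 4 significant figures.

P ≈ 87.35 kPa

Scale height: H = RT/g = 287 × 275 / 9.799 = 8054.4 m.
Between two levels, P₂ = P₁ exp(−Δz/H) with Δz = z₂ − z₁.
Δz = 1170.0 − 458.00 = 712.00 m; Δz/H = 712.00/8054.4 = 0.088399.
P₂ = 95.42 × exp(−0.088399) = 95.42 × 0.91540 = 87.347 kPa.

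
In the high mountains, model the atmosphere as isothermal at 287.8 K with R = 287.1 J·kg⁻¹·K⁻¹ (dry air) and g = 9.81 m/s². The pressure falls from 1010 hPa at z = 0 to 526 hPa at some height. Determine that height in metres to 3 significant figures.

Scale height: H = RT/g = 287.1 × 287.8 / 9.81 = 8422.8 m.
Invert the barometric formula: z = H ln(P₀/P).
P₀/P = 1010/526 = 1.9202; ln(1.9202) = 0.65243.
z = 8422.8 × 0.65243 = 5495.3 m.

z ≈ 5500 m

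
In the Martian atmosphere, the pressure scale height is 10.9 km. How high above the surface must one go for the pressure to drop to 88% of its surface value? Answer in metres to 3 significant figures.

z ≈ 1390 m

Set P/P₀ = exp(−z/H) = 0.88, so z = −H ln(0.88).
−ln(0.88) = 0.12783; z = 10900 × 0.12783 = 1393.3 m.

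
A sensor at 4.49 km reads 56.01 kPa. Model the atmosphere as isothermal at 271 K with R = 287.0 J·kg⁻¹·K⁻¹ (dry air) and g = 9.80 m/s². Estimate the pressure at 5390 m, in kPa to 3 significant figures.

Scale height: H = RT/g = 287.0 × 271 / 9.80 = 7936.4 m.
Between two levels, P₂ = P₁ exp(−Δz/H) with Δz = z₂ − z₁.
Δz = 5390.0 − 4490.0 = 900.00 m; Δz/H = 900.00/7936.4 = 0.11340.
P₂ = 56.01 × exp(−0.11340) = 56.01 × 0.89279 = 50.005 kPa.

P ≈ 50.0 kPa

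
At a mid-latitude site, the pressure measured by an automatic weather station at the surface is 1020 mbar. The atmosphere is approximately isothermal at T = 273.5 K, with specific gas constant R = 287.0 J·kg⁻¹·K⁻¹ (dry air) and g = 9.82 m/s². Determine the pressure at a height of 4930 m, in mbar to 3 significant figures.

P ≈ 550 mbar

Scale height: H = RT/g = 287.0 × 273.5 / 9.82 = 7993.3 m.
Barometric formula: P = P₀ exp(−z/H).
z/H = 4930.0/7993.3 = 0.61677; exp(−0.61677) = 0.53968.
P = 1020 × 0.53968 = 550.47 mbar.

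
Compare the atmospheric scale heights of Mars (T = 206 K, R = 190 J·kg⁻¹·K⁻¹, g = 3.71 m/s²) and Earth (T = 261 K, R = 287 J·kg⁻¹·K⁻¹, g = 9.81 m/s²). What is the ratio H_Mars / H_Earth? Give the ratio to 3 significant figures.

H = RT/g for each body.
H_Mars = 190 × 206 / 3.71 = 10550 m.
H_Earth = 287 × 261 / 9.81 = 7635.8 m.
H_Mars/H_Earth = 10550/7635.8 = 1.3816.

H_Mars/H_Earth ≈ 1.38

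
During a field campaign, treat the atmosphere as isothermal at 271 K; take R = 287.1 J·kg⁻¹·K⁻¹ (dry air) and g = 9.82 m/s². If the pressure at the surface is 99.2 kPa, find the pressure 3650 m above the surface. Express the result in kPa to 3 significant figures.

Scale height: H = RT/g = 287.1 × 271 / 9.82 = 7923.0 m.
Barometric formula: P = P₀ exp(−z/H).
z/H = 3650.0/7923.0 = 0.46068; exp(−0.46068) = 0.63085.
P = 99.2 × 0.63085 = 62.580 kPa.

P ≈ 62.6 kPa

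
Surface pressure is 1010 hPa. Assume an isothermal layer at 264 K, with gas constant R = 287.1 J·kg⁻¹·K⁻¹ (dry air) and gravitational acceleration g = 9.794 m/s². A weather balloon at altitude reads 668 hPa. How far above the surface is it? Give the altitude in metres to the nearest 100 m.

z ≈ 3200 m

Scale height: H = RT/g = 287.1 × 264 / 9.794 = 7738.9 m.
Invert the barometric formula: z = H ln(P₀/P).
P₀/P = 1010/668 = 1.5120; ln(1.5120) = 0.41343.
z = 7738.9 × 0.41343 = 3199.5 m.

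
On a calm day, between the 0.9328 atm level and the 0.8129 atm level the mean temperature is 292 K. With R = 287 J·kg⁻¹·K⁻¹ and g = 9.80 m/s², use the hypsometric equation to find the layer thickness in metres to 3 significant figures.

Δz ≈ 1180 m

Hypsometric equation: Δz = (R T̄/g) ln(P₁/P₂).
R T̄/g = 287 × 292 / 9.80 = 8551.4 m.
ln(0.9328/0.8129) = ln(1.1475) = 0.13759.
Δz = 8551.4 × 0.13759 = 1176.6 m.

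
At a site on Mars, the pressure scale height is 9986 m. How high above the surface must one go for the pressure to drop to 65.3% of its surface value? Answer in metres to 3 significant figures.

Set P/P₀ = exp(−z/H) = 0.653, so z = −H ln(0.653).
−ln(0.653) = 0.42618; z = 9986.0 × 0.42618 = 4255.8 m.

z ≈ 4260 m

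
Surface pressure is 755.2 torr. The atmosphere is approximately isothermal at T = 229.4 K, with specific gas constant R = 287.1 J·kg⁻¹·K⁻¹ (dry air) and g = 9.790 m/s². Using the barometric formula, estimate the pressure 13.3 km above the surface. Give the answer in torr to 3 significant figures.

Scale height: H = RT/g = 287.1 × 229.4 / 9.790 = 6727.3 m.
Barometric formula: P = P₀ exp(−z/H).
z/H = 13300/6727.3 = 1.9770; exp(−1.9770) = 0.13848.
P = 755.2 × 0.13848 = 104.58 torr.

P ≈ 105 torr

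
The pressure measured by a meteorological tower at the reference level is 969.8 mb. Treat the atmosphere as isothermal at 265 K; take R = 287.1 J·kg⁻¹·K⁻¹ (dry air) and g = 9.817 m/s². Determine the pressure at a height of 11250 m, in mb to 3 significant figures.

Scale height: H = RT/g = 287.1 × 265 / 9.817 = 7750.0 m.
Barometric formula: P = P₀ exp(−z/H).
z/H = 11250/7750.0 = 1.4516; exp(−1.4516) = 0.23420.
P = 969.8 × 0.23420 = 227.13 mb.

P ≈ 227 mb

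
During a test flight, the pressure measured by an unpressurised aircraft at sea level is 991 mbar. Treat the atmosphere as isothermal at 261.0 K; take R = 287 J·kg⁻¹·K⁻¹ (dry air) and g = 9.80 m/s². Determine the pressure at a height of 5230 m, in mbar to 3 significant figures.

Scale height: H = RT/g = 287 × 261.0 / 9.80 = 7643.6 m.
Barometric formula: P = P₀ exp(−z/H).
z/H = 5230.0/7643.6 = 0.68423; exp(−0.68423) = 0.50448.
P = 991 × 0.50448 = 499.94 mbar.

P ≈ 500 mbar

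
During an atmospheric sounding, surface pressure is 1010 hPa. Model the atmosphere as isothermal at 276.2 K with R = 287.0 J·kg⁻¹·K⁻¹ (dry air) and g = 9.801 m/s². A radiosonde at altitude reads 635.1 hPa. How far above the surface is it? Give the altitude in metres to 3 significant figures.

z ≈ 3750 m

Scale height: H = RT/g = 287.0 × 276.2 / 9.801 = 8087.9 m.
Invert the barometric formula: z = H ln(P₀/P).
P₀/P = 1010/635.1 = 1.5903; ln(1.5903) = 0.46392.
z = 8087.9 × 0.46392 = 3752.1 m.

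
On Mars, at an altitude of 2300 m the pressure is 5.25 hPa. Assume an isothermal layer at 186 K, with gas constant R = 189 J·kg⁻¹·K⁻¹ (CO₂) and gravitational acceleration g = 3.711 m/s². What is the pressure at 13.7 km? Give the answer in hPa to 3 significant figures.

Scale height: H = RT/g = 189 × 186 / 3.711 = 9472.9 m.
Between two levels, P₂ = P₁ exp(−Δz/H) with Δz = z₂ − z₁.
Δz = 13700 − 2300.0 = 11400 m; Δz/H = 11400/9472.9 = 1.2034.
P₂ = 5.25 × exp(−1.2034) = 5.25 × 0.30017 = 1.5759 hPa.

P ≈ 1.58 hPa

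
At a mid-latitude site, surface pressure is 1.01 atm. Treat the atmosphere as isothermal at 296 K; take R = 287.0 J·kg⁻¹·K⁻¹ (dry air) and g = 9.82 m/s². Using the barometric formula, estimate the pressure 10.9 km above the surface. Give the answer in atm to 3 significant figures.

Scale height: H = RT/g = 287.0 × 296 / 9.82 = 8650.9 m.
Barometric formula: P = P₀ exp(−z/H).
z/H = 10900/8650.9 = 1.2600; exp(−1.2600) = 0.28365.
P = 1.01 × 0.28365 = 0.28649 atm.

P ≈ 0.286 atm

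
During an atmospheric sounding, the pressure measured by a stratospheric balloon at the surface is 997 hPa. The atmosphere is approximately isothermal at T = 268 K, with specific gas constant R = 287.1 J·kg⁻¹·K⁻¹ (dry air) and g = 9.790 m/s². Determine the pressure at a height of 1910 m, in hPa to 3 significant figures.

Scale height: H = RT/g = 287.1 × 268 / 9.790 = 7859.3 m.
Barometric formula: P = P₀ exp(−z/H).
z/H = 1910.0/7859.3 = 0.24302; exp(−0.24302) = 0.78426.
P = 997 × 0.78426 = 781.91 hPa.

P ≈ 782 hPa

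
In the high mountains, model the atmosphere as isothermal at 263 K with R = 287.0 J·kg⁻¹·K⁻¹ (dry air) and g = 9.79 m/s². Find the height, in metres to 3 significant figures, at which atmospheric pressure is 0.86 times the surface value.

z ≈ 1160 m

Scale height: H = RT/g = 287.0 × 263 / 9.79 = 7710.0 m.
Set P/P₀ = exp(−z/H) = 0.86, so z = −H ln(0.86).
−ln(0.86) = 0.15082; z = 7710.0 × 0.15082 = 1162.8 m.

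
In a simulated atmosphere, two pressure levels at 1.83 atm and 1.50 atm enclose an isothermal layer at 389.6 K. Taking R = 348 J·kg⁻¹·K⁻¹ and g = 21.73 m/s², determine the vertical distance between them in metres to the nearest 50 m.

Δz ≈ 1250 m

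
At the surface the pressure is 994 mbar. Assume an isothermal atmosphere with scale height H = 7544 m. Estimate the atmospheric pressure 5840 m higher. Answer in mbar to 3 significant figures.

Barometric formula: P = P₀ exp(−z/H).
z/H = 5840.0/7544.0 = 0.77413; exp(−0.77413) = 0.46110.
P = 994 × 0.46110 = 458.33 mbar.

P ≈ 458 mbar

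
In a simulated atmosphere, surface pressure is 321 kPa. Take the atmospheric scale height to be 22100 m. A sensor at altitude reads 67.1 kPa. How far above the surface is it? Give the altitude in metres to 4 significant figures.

Invert the barometric formula: z = H ln(P₀/P).
P₀/P = 321/67.1 = 4.7839; ln(4.7839) = 1.5653.
z = 22100 × 1.5653 = 34593 m.

z ≈ 34590 m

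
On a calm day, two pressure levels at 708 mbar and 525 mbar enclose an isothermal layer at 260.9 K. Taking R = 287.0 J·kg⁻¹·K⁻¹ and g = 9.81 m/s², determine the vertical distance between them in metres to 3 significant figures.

Hypsometric equation: Δz = (R T̄/g) ln(P₁/P₂).
R T̄/g = 287.0 × 260.9 / 9.81 = 7632.9 m.
ln(708/525) = ln(1.3486) = 0.29907.
Δz = 7632.9 × 0.29907 = 2282.8 m.

Δz ≈ 2280 m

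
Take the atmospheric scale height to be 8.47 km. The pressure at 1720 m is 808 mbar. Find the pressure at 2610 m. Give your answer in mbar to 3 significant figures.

P ≈ 727 mbar

Between two levels, P₂ = P₁ exp(−Δz/H) with Δz = z₂ − z₁.
Δz = 2610.0 − 1720.0 = 890.00 m; Δz/H = 890.00/8470.0 = 0.10508.
P₂ = 808 × exp(−0.10508) = 808 × 0.90025 = 727.40 mbar.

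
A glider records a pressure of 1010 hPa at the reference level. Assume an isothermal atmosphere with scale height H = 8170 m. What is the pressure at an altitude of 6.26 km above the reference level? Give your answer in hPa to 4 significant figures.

P ≈ 469.4 hPa

Barometric formula: P = P₀ exp(−z/H).
z/H = 6260.0/8170.0 = 0.76622; exp(−0.76622) = 0.46477.
P = 1010 × 0.46477 = 469.42 hPa.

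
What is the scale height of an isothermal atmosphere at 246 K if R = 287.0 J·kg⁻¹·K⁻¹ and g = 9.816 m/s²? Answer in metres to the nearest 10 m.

H ≈ 7190 m

The scale height of an isothermal atmosphere is H = RT/g.
H = 287.0 × 246 / 9.816 = 70602/9.816 = 7192.5 m.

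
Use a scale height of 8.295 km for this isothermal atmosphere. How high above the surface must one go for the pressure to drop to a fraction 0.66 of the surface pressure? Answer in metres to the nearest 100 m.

Set P/P₀ = exp(−z/H) = 0.66, so z = −H ln(0.66).
−ln(0.66) = 0.41552; z = 8295.0 × 0.41552 = 3446.7 m.

z ≈ 3400 m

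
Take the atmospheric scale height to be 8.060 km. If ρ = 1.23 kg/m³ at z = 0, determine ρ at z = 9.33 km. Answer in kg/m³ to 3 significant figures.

In an isothermal atmosphere, density decays like pressure: ρ = ρ₀ exp(−z/H).
z/H = 9330.0/8060.0 = 1.1576; exp(−1.1576) = 0.31424.
ρ = 1.23 × 0.31424 = 0.38652 kg/m³.

ρ ≈ 0.387 kg/m³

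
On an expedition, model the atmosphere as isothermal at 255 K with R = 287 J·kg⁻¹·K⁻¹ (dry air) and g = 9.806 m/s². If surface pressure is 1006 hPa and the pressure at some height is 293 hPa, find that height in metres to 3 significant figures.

z ≈ 9210 m

Scale height: H = RT/g = 287 × 255 / 9.806 = 7463.3 m.
Invert the barometric formula: z = H ln(P₀/P).
P₀/P = 1006/293 = 3.4334; ln(3.4334) = 1.2336.
z = 7463.3 × 1.2336 = 9206.7 m.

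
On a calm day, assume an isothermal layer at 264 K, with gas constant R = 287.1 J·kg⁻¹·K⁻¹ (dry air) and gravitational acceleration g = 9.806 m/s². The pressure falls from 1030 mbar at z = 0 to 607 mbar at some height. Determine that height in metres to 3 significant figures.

z ≈ 4090 m

Scale height: H = RT/g = 287.1 × 264 / 9.806 = 7729.4 m.
Invert the barometric formula: z = H ln(P₀/P).
P₀/P = 1030/607 = 1.6969; ln(1.6969) = 0.52880.
z = 7729.4 × 0.52880 = 4087.3 m.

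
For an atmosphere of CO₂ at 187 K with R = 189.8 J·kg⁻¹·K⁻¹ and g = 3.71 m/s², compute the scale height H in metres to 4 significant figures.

The scale height of an isothermal atmosphere is H = RT/g.
H = 189.8 × 187 / 3.71 = 35493/3.71 = 9566.8 m.

H ≈ 9567 m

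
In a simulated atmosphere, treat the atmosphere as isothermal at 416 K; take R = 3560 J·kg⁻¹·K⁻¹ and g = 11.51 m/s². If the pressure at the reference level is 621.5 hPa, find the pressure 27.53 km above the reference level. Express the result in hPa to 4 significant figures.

Scale height: H = RT/g = 3560 × 416 / 11.51 = 128670 m.
Barometric formula: P = P₀ exp(−z/H).
z/H = 27530/128670 = 0.21396; exp(−0.21396) = 0.80738.
P = 621.5 × 0.80738 = 501.79 hPa.

P ≈ 501.8 hPa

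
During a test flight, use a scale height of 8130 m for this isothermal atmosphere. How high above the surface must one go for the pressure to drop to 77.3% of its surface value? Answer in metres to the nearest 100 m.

Set P/P₀ = exp(−z/H) = 0.773, so z = −H ln(0.773).
−ln(0.773) = 0.25748; z = 8130.0 × 0.25748 = 2093.3 m.

z ≈ 2100 m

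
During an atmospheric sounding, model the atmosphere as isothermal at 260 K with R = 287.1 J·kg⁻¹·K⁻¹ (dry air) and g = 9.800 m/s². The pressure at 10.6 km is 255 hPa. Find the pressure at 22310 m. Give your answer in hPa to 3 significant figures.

P ≈ 54.8 hPa

Scale height: H = RT/g = 287.1 × 260 / 9.800 = 7616.9 m.
Between two levels, P₂ = P₁ exp(−Δz/H) with Δz = z₂ − z₁.
Δz = 22310 − 10600 = 11710 m; Δz/H = 11710/7616.9 = 1.5374.
P₂ = 255 × exp(−1.5374) = 255 × 0.21494 = 54.810 hPa.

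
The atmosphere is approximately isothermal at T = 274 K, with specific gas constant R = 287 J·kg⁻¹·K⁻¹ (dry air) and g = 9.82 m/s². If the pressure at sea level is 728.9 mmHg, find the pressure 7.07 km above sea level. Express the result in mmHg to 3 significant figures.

P ≈ 301 mmHg

Scale height: H = RT/g = 287 × 274 / 9.82 = 8007.9 m.
Barometric formula: P = P₀ exp(−z/H).
z/H = 7070.0/8007.9 = 0.88288; exp(−0.88288) = 0.41359.
P = 728.9 × 0.41359 = 301.47 mmHg.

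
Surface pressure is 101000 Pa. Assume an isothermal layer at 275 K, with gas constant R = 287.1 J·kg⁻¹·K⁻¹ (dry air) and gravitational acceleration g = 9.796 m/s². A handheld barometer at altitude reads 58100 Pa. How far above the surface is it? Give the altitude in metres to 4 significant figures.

Scale height: H = RT/g = 287.1 × 275 / 9.796 = 8059.7 m.
Invert the barometric formula: z = H ln(P₀/P).
P₀/P = 101000/58100 = 1.7384; ln(1.7384) = 0.55297.
z = 8059.7 × 0.55297 = 4456.8 m.

z ≈ 4457 m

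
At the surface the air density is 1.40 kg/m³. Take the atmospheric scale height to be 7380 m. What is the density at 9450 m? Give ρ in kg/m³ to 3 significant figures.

ρ ≈ 0.389 kg/m³

In an isothermal atmosphere, density decays like pressure: ρ = ρ₀ exp(−z/H).
z/H = 9450.0/7380.0 = 1.2805; exp(−1.2805) = 0.27790.
ρ = 1.40 × 0.27790 = 0.38906 kg/m³.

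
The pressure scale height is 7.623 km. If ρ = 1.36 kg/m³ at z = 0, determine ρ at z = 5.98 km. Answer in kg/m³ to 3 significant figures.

In an isothermal atmosphere, density decays like pressure: ρ = ρ₀ exp(−z/H).
z/H = 5980.0/7623.0 = 0.78447; exp(−0.78447) = 0.45636.
ρ = 1.36 × 0.45636 = 0.62065 kg/m³.

ρ ≈ 0.621 kg/m³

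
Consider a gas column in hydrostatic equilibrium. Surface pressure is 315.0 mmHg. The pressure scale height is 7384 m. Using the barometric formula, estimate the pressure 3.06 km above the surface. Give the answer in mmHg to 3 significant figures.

P ≈ 208 mmHg

Barometric formula: P = P₀ exp(−z/H).
z/H = 3060.0/7384.0 = 0.41441; exp(−0.41441) = 0.66073.
P = 315.0 × 0.66073 = 208.13 mmHg.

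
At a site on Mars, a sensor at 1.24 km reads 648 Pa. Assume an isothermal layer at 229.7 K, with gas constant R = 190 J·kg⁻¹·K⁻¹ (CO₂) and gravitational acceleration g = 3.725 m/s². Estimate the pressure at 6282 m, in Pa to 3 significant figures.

P ≈ 421 Pa

Scale height: H = RT/g = 190 × 229.7 / 3.725 = 11716 m.
Between two levels, P₂ = P₁ exp(−Δz/H) with Δz = z₂ − z₁.
Δz = 6282.0 − 1240.0 = 5042.0 m; Δz/H = 5042.0/11716 = 0.43035.
P₂ = 648 × exp(−0.43035) = 648 × 0.65028 = 421.38 Pa.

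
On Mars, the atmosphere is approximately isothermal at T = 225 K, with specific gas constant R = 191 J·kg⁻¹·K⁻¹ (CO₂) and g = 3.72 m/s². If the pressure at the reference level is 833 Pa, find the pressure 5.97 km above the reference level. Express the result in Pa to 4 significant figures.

P ≈ 496.8 Pa

Scale height: H = RT/g = 191 × 225 / 3.72 = 11552 m.
Barometric formula: P = P₀ exp(−z/H).
z/H = 5970.0/11552 = 0.51679; exp(−0.51679) = 0.59643.
P = 833 × 0.59643 = 496.83 Pa.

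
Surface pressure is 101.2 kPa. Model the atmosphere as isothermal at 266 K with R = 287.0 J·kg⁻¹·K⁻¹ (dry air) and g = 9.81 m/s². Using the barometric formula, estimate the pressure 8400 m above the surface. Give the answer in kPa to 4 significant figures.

P ≈ 34.39 kPa

Scale height: H = RT/g = 287.0 × 266 / 9.81 = 7782.1 m.
Barometric formula: P = P₀ exp(−z/H).
z/H = 8400.0/7782.1 = 1.0794; exp(−1.0794) = 0.33980.
P = 101.2 × 0.33980 = 34.388 kPa.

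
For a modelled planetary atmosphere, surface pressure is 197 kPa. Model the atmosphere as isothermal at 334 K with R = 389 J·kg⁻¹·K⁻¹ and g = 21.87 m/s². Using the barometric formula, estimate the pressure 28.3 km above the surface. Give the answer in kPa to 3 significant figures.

Scale height: H = RT/g = 389 × 334 / 21.87 = 5940.8 m.
Barometric formula: P = P₀ exp(−z/H).
z/H = 28300/5940.8 = 4.7637; exp(−4.7637) = 0.0085340.
P = 197 × 0.0085340 = 1.6812 kPa.

P ≈ 1.68 kPa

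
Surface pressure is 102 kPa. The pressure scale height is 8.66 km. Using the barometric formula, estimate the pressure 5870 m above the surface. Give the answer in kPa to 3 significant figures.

Barometric formula: P = P₀ exp(−z/H).
z/H = 5870.0/8660.0 = 0.67783; exp(−0.67783) = 0.50772.
P = 102 × 0.50772 = 51.787 kPa.

P ≈ 51.8 kPa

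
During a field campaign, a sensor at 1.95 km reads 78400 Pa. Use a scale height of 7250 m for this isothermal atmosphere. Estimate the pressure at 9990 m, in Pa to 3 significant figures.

P ≈ 25900 Pa

Between two levels, P₂ = P₁ exp(−Δz/H) with Δz = z₂ − z₁.
Δz = 9990.0 − 1950.0 = 8040.0 m; Δz/H = 8040.0/7250.0 = 1.1090.
P₂ = 78400 × exp(−1.1090) = 78400 × 0.32989 = 25863 Pa.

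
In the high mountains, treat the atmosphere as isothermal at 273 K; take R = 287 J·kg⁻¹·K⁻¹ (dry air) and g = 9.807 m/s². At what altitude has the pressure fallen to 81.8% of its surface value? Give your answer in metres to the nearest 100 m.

z ≈ 1600 m

Scale height: H = RT/g = 287 × 273 / 9.807 = 7989.3 m.
Set P/P₀ = exp(−z/H) = 0.818, so z = −H ln(0.818).
−ln(0.818) = 0.20089; z = 7989.3 × 0.20089 = 1605.0 m.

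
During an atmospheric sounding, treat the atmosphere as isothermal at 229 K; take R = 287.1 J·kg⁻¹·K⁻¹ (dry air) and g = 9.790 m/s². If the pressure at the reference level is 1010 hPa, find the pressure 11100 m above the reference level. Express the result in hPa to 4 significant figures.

P ≈ 193.4 hPa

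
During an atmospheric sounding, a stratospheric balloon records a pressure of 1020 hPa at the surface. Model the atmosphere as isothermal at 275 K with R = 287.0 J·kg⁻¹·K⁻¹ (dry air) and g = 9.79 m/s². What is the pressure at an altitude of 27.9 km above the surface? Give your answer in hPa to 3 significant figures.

P ≈ 32.0 hPa

Scale height: H = RT/g = 287.0 × 275 / 9.79 = 8061.8 m.
Barometric formula: P = P₀ exp(−z/H).
z/H = 27900/8061.8 = 3.4608; exp(−3.4608) = 0.031405.
P = 1020 × 0.031405 = 32.033 hPa.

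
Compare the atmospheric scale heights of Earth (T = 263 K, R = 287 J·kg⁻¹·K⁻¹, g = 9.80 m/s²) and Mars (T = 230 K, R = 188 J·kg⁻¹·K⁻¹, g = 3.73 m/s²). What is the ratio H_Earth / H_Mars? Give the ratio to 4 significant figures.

H = RT/g for each body.
H_Earth = 287 × 263 / 9.80 = 7702.1 m.
H_Mars = 188 × 230 / 3.73 = 11592 m.
H_Earth/H_Mars = 7702.1/11592 = 0.66443.

H_Earth/H_Mars ≈ 0.6644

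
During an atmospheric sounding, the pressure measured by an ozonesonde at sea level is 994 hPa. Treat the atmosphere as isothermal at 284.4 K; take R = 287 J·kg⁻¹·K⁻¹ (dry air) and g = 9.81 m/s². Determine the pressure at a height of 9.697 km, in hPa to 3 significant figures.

Scale height: H = RT/g = 287 × 284.4 / 9.81 = 8320.4 m.
Barometric formula: P = P₀ exp(−z/H).
z/H = 9697.0/8320.4 = 1.1654; exp(−1.1654) = 0.31180.
P = 994 × 0.31180 = 309.93 hPa.

P ≈ 310 hPa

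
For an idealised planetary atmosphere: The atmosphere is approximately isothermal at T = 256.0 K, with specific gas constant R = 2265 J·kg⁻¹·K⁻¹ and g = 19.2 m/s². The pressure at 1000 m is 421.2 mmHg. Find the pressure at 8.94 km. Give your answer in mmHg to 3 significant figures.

Scale height: H = RT/g = 2265 × 256.0 / 19.2 = 30200 m.
Between two levels, P₂ = P₁ exp(−Δz/H) with Δz = z₂ − z₁.
Δz = 8940.0 − 1000.0 = 7940.0 m; Δz/H = 7940.0/30200 = 0.26291.
P₂ = 421.2 × exp(−0.26291) = 421.2 × 0.76881 = 323.82 mmHg.

P ≈ 324 mmHg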